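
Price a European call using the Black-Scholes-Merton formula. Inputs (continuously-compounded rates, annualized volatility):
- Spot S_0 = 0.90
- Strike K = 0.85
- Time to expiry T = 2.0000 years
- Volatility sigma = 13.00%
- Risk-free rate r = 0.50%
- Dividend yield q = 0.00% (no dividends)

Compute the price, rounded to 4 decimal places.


d1 = (ln(S/K) + (r - q + 0.5*sigma^2) * T) / (sigma * sqrt(T)) = 0.45721750
d2 = d1 - sigma * sqrt(T) = 0.27336973
exp(-rT) = 0.99004983; exp(-qT) = 1.00000000
C = S_0 * exp(-qT) * N(d1) - K * exp(-rT) * N(d2)
N(d1) = 0.67624264; N(d2) = 0.60771549
C = 0.9000 * 1.00000000 * 0.67624264 - 0.8500 * 0.99004983 * 0.60771549 = 0.0972

Answer: Price = 0.0972


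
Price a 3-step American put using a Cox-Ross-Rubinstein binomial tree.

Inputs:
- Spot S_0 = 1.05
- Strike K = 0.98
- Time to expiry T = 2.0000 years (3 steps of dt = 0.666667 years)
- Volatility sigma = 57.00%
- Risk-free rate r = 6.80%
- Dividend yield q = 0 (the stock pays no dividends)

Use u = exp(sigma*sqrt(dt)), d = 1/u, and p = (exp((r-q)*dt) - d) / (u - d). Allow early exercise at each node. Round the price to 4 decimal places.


Answer: Price = V(0,0) = 0.2436

Derivation:
dt = T/N = 0.666667
u = exp(sigma*sqrt(dt)) = 1.592656; d = 1/u = 0.627882
p = (exp((r-q)*dt) - d) / (u - d) = 0.433775
Discount per step: exp(-r*dt) = 0.955679
Stock lattice S(k, i) with i counting down-moves:
  k=0: S(0,0) = 1.0500
  k=1: S(1,0) = 1.6723; S(1,1) = 0.6593
  k=2: S(2,0) = 2.6634; S(2,1) = 1.0500; S(2,2) = 0.4139
  k=3: S(3,0) = 4.2418; S(3,1) = 1.6723; S(3,2) = 0.6593; S(3,3) = 0.2599
Terminal payoffs V(N, i) = max(K - S_T, 0):
  V(3,0) = 0.000000; V(3,1) = 0.000000; V(3,2) = 0.320724; V(3,3) = 0.720090
Backward induction: V(k, i) = exp(-r*dt) * [p * V(k+1, i) + (1-p) * V(k+1, i+1)]; then take max(V_cont, immediate exercise) for American.
  V(2,0) = exp(-r*dt) * [p*0.000000 + (1-p)*0.000000] = 0.000000; exercise = 0.000000; V(2,0) = max -> 0.000000
  V(2,1) = exp(-r*dt) * [p*0.000000 + (1-p)*0.320724] = 0.173553; exercise = 0.000000; V(2,1) = max -> 0.173553
  V(2,2) = exp(-r*dt) * [p*0.320724 + (1-p)*0.720090] = 0.522618; exercise = 0.566052; V(2,2) = max -> 0.566052
  V(1,0) = exp(-r*dt) * [p*0.000000 + (1-p)*0.173553] = 0.093915; exercise = 0.000000; V(1,0) = max -> 0.093915
  V(1,1) = exp(-r*dt) * [p*0.173553 + (1-p)*0.566052] = 0.378254; exercise = 0.320724; V(1,1) = max -> 0.378254
  V(0,0) = exp(-r*dt) * [p*0.093915 + (1-p)*0.378254] = 0.243617; exercise = 0.000000; V(0,0) = max -> 0.243617


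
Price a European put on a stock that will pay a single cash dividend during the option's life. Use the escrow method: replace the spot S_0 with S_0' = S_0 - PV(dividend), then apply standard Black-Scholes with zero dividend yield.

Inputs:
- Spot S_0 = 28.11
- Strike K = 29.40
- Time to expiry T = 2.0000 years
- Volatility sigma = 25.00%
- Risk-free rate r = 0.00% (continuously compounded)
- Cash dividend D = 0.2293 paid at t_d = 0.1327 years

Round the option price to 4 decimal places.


PV(D) = D * exp(-r * t_d) = 0.2293 * 1.00000000 = 0.22930000
S_0' = S_0 - PV(D) = 28.1100 - 0.22930000 = 27.88070000
d1 = (ln(S_0'/K) + (r + sigma^2/2)*T) / (sigma*sqrt(T)) = 0.02670041
d2 = d1 - sigma*sqrt(T) = -0.32685299
exp(-rT) = 1.00000000
N(-d1) = 0.48934934; N(-d2) = 0.62811046
P = K * exp(-rT) * N(-d2) - S_0' * N(-d1) = 29.4000 * 1.00000000 * 0.62811046 - 27.88070000 * 0.48934934 = 4.8230

Answer: Price = 4.8230


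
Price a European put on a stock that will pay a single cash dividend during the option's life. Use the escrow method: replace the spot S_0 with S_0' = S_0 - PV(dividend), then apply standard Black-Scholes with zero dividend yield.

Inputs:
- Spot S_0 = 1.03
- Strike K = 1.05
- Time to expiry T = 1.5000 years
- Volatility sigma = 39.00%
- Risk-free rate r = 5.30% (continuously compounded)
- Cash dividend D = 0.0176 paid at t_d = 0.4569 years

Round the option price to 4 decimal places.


PV(D) = D * exp(-r * t_d) = 0.0176 * 0.97607515 = 0.01717892
S_0' = S_0 - PV(D) = 1.0300 - 0.01717892 = 1.01282108
d1 = (ln(S_0'/K) + (r + sigma^2/2)*T) / (sigma*sqrt(T)) = 0.32979013
d2 = d1 - sigma*sqrt(T) = -0.14786037
exp(-rT) = 0.92357802
N(-d1) = 0.37077927; N(-d2) = 0.55877352
P = K * exp(-rT) * N(-d2) - S_0' * N(-d1) = 1.0500 * 0.92357802 * 0.55877352 - 1.01282108 * 0.37077927 = 0.1663

Answer: Price = 0.1663


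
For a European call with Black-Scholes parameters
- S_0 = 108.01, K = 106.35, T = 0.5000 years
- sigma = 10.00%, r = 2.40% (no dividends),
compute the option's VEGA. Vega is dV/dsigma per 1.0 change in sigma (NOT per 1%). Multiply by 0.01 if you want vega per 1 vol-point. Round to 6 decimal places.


Answer: Vega = 27.848582

Derivation:
d1 = 0.4240982350; d2 = 0.3533875569
phi(d1) = 0.3646314397; exp(-qT) = 1.0000000000; exp(-rT) = 0.9880717129
Vega = S * exp(-qT) * phi(d1) * sqrt(T) = 108.0100 * 1.0000000000 * 0.3646314397 * 0.7071067812 = 27.848582


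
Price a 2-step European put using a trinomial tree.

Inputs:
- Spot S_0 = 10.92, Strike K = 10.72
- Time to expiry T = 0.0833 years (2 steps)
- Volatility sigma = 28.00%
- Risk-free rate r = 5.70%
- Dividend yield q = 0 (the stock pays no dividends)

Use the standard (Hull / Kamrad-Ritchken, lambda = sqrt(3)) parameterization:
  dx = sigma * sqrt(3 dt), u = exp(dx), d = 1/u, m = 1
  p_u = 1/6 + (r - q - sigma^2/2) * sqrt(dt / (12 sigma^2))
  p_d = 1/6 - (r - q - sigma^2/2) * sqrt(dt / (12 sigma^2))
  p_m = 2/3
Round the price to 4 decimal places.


Answer: Price = V(0,0) = 0.2258

Derivation:
dt = T/N = 0.041650; dx = sigma*sqrt(3*dt) = 0.098975
u = exp(dx) = 1.104039; d = 1/u = 0.905765
p_u = 0.170412, p_m = 0.666667, p_d = 0.162921
Discount per step: exp(-r*dt) = 0.997629
Stock lattice S(k, j) with j the centered position index:
  k=0: S(0,+0) = 10.9200
  k=1: S(1,-1) = 9.8910; S(1,+0) = 10.9200; S(1,+1) = 12.0561
  k=2: S(2,-2) = 8.9589; S(2,-1) = 9.8910; S(2,+0) = 10.9200; S(2,+1) = 12.0561; S(2,+2) = 13.3104
Terminal payoffs V(N, j) = max(K - S_T, 0):
  V(2,-2) = 1.761116; V(2,-1) = 0.829044; V(2,+0) = 0.000000; V(2,+1) = 0.000000; V(2,+2) = 0.000000
Backward induction: V(k, j) = exp(-r*dt) * [p_u * V(k+1, j+1) + p_m * V(k+1, j) + p_d * V(k+1, j-1)]
  V(1,-1) = exp(-r*dt) * [p_u*0.000000 + p_m*0.829044 + p_d*1.761116] = 0.837628
  V(1,+0) = exp(-r*dt) * [p_u*0.000000 + p_m*0.000000 + p_d*0.829044] = 0.134749
  V(1,+1) = exp(-r*dt) * [p_u*0.000000 + p_m*0.000000 + p_d*0.000000] = 0.000000
  V(0,+0) = exp(-r*dt) * [p_u*0.000000 + p_m*0.134749 + p_d*0.837628] = 0.225764


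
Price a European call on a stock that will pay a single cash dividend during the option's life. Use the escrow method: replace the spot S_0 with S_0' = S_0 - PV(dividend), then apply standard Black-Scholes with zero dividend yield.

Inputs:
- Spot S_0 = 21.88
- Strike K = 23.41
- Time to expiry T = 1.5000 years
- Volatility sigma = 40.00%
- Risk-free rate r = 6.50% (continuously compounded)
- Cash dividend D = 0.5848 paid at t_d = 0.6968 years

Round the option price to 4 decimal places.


PV(D) = D * exp(-r * t_d) = 0.5848 * 0.95571837 = 0.55890410
S_0' = S_0 - PV(D) = 21.8800 - 0.55890410 = 21.32109590
d1 = (ln(S_0'/K) + (r + sigma^2/2)*T) / (sigma*sqrt(T)) = 0.25318277
d2 = d1 - sigma*sqrt(T) = -0.23671518
exp(-rT) = 0.90710234
N(d1) = 0.59993651; N(d2) = 0.40643888
C = S_0' * N(d1) - K * exp(-rT) * N(d2) = 21.32109590 * 0.59993651 - 23.4100 * 0.90710234 * 0.40643888 = 4.1605

Answer: Price = 4.1605


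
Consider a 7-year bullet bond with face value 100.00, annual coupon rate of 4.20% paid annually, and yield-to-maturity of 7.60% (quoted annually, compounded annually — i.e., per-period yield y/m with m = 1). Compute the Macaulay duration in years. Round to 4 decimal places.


Answer: Macaulay duration = 6.1107 years

Derivation:
Coupon per period c = face * coupon_rate / m = 4.200000
Periods per year m = 1; per-period yield y/m = 0.076000
Number of cashflows N = 7
Cashflows (t years, CF_t, discount factor 1/(1+y/m)^(m*t), PV):
  t = 1.0000: CF_t = 4.200000, DF = 0.929368, PV = 3.903346
  t = 2.0000: CF_t = 4.200000, DF = 0.863725, PV = 3.627645
  t = 3.0000: CF_t = 4.200000, DF = 0.802718, PV = 3.371417
  t = 4.0000: CF_t = 4.200000, DF = 0.746021, PV = 3.133287
  t = 5.0000: CF_t = 4.200000, DF = 0.693328, PV = 2.911977
  t = 6.0000: CF_t = 4.200000, DF = 0.644357, PV = 2.706298
  t = 7.0000: CF_t = 104.200000, DF = 0.598845, PV = 62.399602
Price P = sum_t PV_t = 82.053572
Macaulay numerator sum_t t * PV_t:
  t * PV_t at t = 1.0000: 3.903346
  t * PV_t at t = 2.0000: 7.255289
  t * PV_t at t = 3.0000: 10.114251
  t * PV_t at t = 4.0000: 12.533149
  t * PV_t at t = 5.0000: 14.559885
  t * PV_t at t = 6.0000: 16.237790
  t * PV_t at t = 7.0000: 436.797214
Macaulay duration D = (sum_t t * PV_t) / P = 501.400924 / 82.053572 = 6.110653


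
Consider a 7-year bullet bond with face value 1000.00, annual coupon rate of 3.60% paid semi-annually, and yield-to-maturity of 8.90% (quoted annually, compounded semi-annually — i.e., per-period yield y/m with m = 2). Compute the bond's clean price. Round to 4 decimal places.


Answer: Price = 728.2130

Derivation:
Coupon per period c = face * coupon_rate / m = 18.000000
Periods per year m = 2; per-period yield y/m = 0.044500
Number of cashflows N = 14
Cashflows (t years, CF_t, discount factor 1/(1+y/m)^(m*t), PV):
  t = 0.5000: CF_t = 18.000000, DF = 0.957396, PV = 17.233126
  t = 1.0000: CF_t = 18.000000, DF = 0.916607, PV = 16.498924
  t = 1.5000: CF_t = 18.000000, DF = 0.877556, PV = 15.796002
  t = 2.0000: CF_t = 18.000000, DF = 0.840168, PV = 15.123027
  t = 2.5000: CF_t = 18.000000, DF = 0.804374, PV = 14.478724
  t = 3.0000: CF_t = 18.000000, DF = 0.770104, PV = 13.861871
  t = 3.5000: CF_t = 18.000000, DF = 0.737294, PV = 13.271298
  t = 4.0000: CF_t = 18.000000, DF = 0.705883, PV = 12.705886
  t = 4.5000: CF_t = 18.000000, DF = 0.675809, PV = 12.164563
  t = 5.0000: CF_t = 18.000000, DF = 0.647017, PV = 11.646302
  t = 5.5000: CF_t = 18.000000, DF = 0.619451, PV = 11.150122
  t = 6.0000: CF_t = 18.000000, DF = 0.593060, PV = 10.675081
  t = 6.5000: CF_t = 18.000000, DF = 0.567793, PV = 10.220278
  t = 7.0000: CF_t = 1018.000000, DF = 0.543603, PV = 553.387771
Price P = sum_t PV_t = 728.212974


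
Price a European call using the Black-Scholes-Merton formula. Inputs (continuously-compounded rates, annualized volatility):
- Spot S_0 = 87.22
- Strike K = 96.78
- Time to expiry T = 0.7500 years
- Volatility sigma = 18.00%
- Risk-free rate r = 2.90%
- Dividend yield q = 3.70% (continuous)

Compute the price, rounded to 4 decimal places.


d1 = (ln(S/K) + (r - q + 0.5*sigma^2) * T) / (sigma * sqrt(T)) = -0.62775102
d2 = d1 - sigma * sqrt(T) = -0.78363559
exp(-rT) = 0.97848483; exp(-qT) = 0.97263149
C = S_0 * exp(-qT) * N(d1) - K * exp(-rT) * N(d2)
N(d1) = 0.26508353; N(d2) = 0.21662698
C = 87.2200 * 0.97263149 * 0.26508353 - 96.7800 * 0.97848483 * 0.21662698 = 1.9737

Answer: Price = 1.9737


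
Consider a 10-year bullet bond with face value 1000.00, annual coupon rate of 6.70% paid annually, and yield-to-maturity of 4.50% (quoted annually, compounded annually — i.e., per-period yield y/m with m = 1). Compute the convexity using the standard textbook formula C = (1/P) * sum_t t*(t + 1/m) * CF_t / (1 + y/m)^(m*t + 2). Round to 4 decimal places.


Coupon per period c = face * coupon_rate / m = 67.000000
Periods per year m = 1; per-period yield y/m = 0.045000
Number of cashflows N = 10
Cashflows (t years, CF_t, discount factor 1/(1+y/m)^(m*t), PV):
  t = 1.0000: CF_t = 67.000000, DF = 0.956938, PV = 64.114833
  t = 2.0000: CF_t = 67.000000, DF = 0.915730, PV = 61.353907
  t = 3.0000: CF_t = 67.000000, DF = 0.876297, PV = 58.711872
  t = 4.0000: CF_t = 67.000000, DF = 0.838561, PV = 56.183610
  t = 5.0000: CF_t = 67.000000, DF = 0.802451, PV = 53.764220
  t = 6.0000: CF_t = 67.000000, DF = 0.767896, PV = 51.449014
  t = 7.0000: CF_t = 67.000000, DF = 0.734828, PV = 49.233507
  t = 8.0000: CF_t = 67.000000, DF = 0.703185, PV = 47.113404
  t = 9.0000: CF_t = 67.000000, DF = 0.672904, PV = 45.084597
  t = 10.0000: CF_t = 1067.000000, DF = 0.643928, PV = 687.070837
Price P = sum_t PV_t = 1174.079800
Convexity numerator sum_t t*(t + 1/m) * CF_t / (1+y/m)^(m*t + 2):
  t = 1.0000: term = 117.423745
  t = 2.0000: term = 337.101660
  t = 3.0000: term = 645.170641
  t = 4.0000: term = 1028.980289
  t = 5.0000: term = 1477.005200
  t = 6.0000: term = 1978.762947
  t = 7.0000: term = 2524.737413
  t = 8.0000: term = 3106.307138
  t = 9.0000: term = 3715.678395
  t = 10.0000: term = 69208.847819
Convexity = (1/P) * sum = 84140.015248 / 1174.079800 = 71.664648

Answer: Convexity = 71.6646


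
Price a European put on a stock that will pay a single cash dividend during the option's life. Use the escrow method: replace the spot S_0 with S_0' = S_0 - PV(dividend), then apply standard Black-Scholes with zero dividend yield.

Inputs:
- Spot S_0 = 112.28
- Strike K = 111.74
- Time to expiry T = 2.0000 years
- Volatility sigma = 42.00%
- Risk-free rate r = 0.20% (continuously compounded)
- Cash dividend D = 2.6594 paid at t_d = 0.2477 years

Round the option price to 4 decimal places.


PV(D) = D * exp(-r * t_d) = 2.6594 * 0.99950472 = 2.65808286
S_0' = S_0 - PV(D) = 112.2800 - 2.65808286 = 109.62191714
d1 = (ln(S_0'/K) + (r + sigma^2/2)*T) / (sigma*sqrt(T)) = 0.27149968
d2 = d1 - sigma*sqrt(T) = -0.32247001
exp(-rT) = 0.99600799
N(-d1) = 0.39300337; N(-d2) = 0.62645167
P = K * exp(-rT) * N(-d2) - S_0' * N(-d1) = 111.7400 * 0.99600799 * 0.62645167 - 109.62191714 * 0.39300337 = 26.6385

Answer: Price = 26.6385


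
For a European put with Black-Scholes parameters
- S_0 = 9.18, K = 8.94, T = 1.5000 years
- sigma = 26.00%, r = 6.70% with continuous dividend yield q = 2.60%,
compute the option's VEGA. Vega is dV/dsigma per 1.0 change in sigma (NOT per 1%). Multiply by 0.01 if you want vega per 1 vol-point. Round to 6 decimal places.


d1 = 0.4355431916; d2 = 0.1171095250
phi(d1) = 0.3628421205; exp(-qT) = 0.9617507091; exp(-rT) = 0.9043851124
Vega = S * exp(-qT) * phi(d1) * sqrt(T) = 9.1800 * 0.9617507091 * 0.3628421205 * 1.2247448714 = 3.923454

Answer: Vega = 3.923454


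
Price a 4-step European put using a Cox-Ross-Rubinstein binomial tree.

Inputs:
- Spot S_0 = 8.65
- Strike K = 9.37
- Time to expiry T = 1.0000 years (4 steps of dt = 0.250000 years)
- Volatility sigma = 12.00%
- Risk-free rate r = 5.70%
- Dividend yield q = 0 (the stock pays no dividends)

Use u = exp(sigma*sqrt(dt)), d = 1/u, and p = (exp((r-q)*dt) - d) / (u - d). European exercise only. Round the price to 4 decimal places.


Answer: Price = V(0,0) = 0.5324

Derivation:
dt = T/N = 0.250000
u = exp(sigma*sqrt(dt)) = 1.061837; d = 1/u = 0.941765
p = (exp((r-q)*dt) - d) / (u - d) = 0.604533
Discount per step: exp(-r*dt) = 0.985851
Stock lattice S(k, i) with i counting down-moves:
  k=0: S(0,0) = 8.6500
  k=1: S(1,0) = 9.1849; S(1,1) = 8.1463
  k=2: S(2,0) = 9.7528; S(2,1) = 8.6500; S(2,2) = 7.6719
  k=3: S(3,0) = 10.3559; S(3,1) = 9.1849; S(3,2) = 8.1463; S(3,3) = 7.2251
  k=4: S(4,0) = 10.9963; S(4,1) = 9.7528; S(4,2) = 8.6500; S(4,3) = 7.6719; S(4,4) = 6.8043
Terminal payoffs V(N, i) = max(K - S_T, 0):
  V(4,0) = 0.000000; V(4,1) = 0.000000; V(4,2) = 0.720000; V(4,3) = 1.698138; V(4,4) = 2.565669
Backward induction: V(k, i) = exp(-r*dt) * [p * V(k+1, i) + (1-p) * V(k+1, i+1)].
  V(3,0) = exp(-r*dt) * [p*0.000000 + (1-p)*0.000000] = 0.000000
  V(3,1) = exp(-r*dt) * [p*0.000000 + (1-p)*0.720000] = 0.280708
  V(3,2) = exp(-r*dt) * [p*0.720000 + (1-p)*1.698138] = 1.091161
  V(3,3) = exp(-r*dt) * [p*1.698138 + (1-p)*2.565669] = 2.012337
  V(2,0) = exp(-r*dt) * [p*0.000000 + (1-p)*0.280708] = 0.109440
  V(2,1) = exp(-r*dt) * [p*0.280708 + (1-p)*1.091161] = 0.592709
  V(2,2) = exp(-r*dt) * [p*1.091161 + (1-p)*2.012337] = 1.434863
  V(1,0) = exp(-r*dt) * [p*0.109440 + (1-p)*0.592709] = 0.296304
  V(1,1) = exp(-r*dt) * [p*0.592709 + (1-p)*1.434863] = 0.912655
  V(0,0) = exp(-r*dt) * [p*0.296304 + (1-p)*0.912655] = 0.532409


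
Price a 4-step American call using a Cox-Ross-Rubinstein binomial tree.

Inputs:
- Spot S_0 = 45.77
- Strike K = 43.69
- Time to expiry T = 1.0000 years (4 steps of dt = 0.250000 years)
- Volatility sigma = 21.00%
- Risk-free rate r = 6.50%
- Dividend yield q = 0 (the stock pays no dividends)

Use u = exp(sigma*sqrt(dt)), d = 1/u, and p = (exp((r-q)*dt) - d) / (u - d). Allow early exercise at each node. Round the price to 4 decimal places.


dt = T/N = 0.250000
u = exp(sigma*sqrt(dt)) = 1.110711; d = 1/u = 0.900325
p = (exp((r-q)*dt) - d) / (u - d) = 0.551644
Discount per step: exp(-r*dt) = 0.983881
Stock lattice S(k, i) with i counting down-moves:
  k=0: S(0,0) = 45.7700
  k=1: S(1,0) = 50.8372; S(1,1) = 41.2079
  k=2: S(2,0) = 56.4654; S(2,1) = 45.7700; S(2,2) = 37.1004
  k=3: S(3,0) = 62.7168; S(3,1) = 50.8372; S(3,2) = 41.2079; S(3,3) = 33.4024
  k=4: S(4,0) = 69.6602; S(4,1) = 56.4654; S(4,2) = 45.7700; S(4,3) = 37.1004; S(4,4) = 30.0730
Terminal payoffs V(N, i) = max(S_T - K, 0):
  V(4,0) = 25.970180; V(4,1) = 12.775445; V(4,2) = 2.080000; V(4,3) = 0.000000; V(4,4) = 0.000000
Backward induction: V(k, i) = exp(-r*dt) * [p * V(k+1, i) + (1-p) * V(k+1, i+1)]; then take max(V_cont, immediate exercise) for American.
  V(3,0) = exp(-r*dt) * [p*25.970180 + (1-p)*12.775445] = 19.730994; exercise = 19.026769; V(3,0) = max -> 19.730994
  V(3,1) = exp(-r*dt) * [p*12.775445 + (1-p)*2.080000] = 7.851450; exercise = 7.147225; V(3,1) = max -> 7.851450
  V(3,2) = exp(-r*dt) * [p*2.080000 + (1-p)*0.000000] = 1.128925; exercise = 0.000000; V(3,2) = max -> 1.128925
  V(3,3) = exp(-r*dt) * [p*0.000000 + (1-p)*0.000000] = 0.000000; exercise = 0.000000; V(3,3) = max -> 0.000000
  V(2,0) = exp(-r*dt) * [p*19.730994 + (1-p)*7.851450] = 14.172544; exercise = 12.775445; V(2,0) = max -> 14.172544
  V(2,1) = exp(-r*dt) * [p*7.851450 + (1-p)*1.128925] = 4.759393; exercise = 2.080000; V(2,1) = max -> 4.759393
  V(2,2) = exp(-r*dt) * [p*1.128925 + (1-p)*0.000000] = 0.612726; exercise = 0.000000; V(2,2) = max -> 0.612726
  V(1,0) = exp(-r*dt) * [p*14.172544 + (1-p)*4.759393] = 9.791687; exercise = 7.147225; V(1,0) = max -> 9.791687
  V(1,1) = exp(-r*dt) * [p*4.759393 + (1-p)*0.612726] = 2.853463; exercise = 0.000000; V(1,1) = max -> 2.853463
  V(0,0) = exp(-r*dt) * [p*9.791687 + (1-p)*2.853463] = 6.573205; exercise = 2.080000; V(0,0) = max -> 6.573205

Answer: Price = V(0,0) = 6.5732


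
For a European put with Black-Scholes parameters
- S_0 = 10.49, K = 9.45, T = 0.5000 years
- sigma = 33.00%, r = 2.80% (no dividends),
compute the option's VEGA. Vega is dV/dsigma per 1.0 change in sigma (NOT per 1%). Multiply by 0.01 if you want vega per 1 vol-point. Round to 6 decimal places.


d1 = 0.6241082196; d2 = 0.3907629818
phi(d1) = 0.3283437937; exp(-qT) = 1.0000000000; exp(-rT) = 0.9860975443
Vega = S * exp(-qT) * phi(d1) * sqrt(T) = 10.4900 * 1.0000000000 * 0.3283437937 * 0.7071067812 = 2.435507

Answer: Vega = 2.435507


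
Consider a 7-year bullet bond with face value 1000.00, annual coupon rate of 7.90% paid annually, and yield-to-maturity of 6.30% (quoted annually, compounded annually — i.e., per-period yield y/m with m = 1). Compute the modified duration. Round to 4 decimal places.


Answer: Modified duration = 5.3618

Derivation:
Coupon per period c = face * coupon_rate / m = 79.000000
Periods per year m = 1; per-period yield y/m = 0.063000
Number of cashflows N = 7
Cashflows (t years, CF_t, discount factor 1/(1+y/m)^(m*t), PV):
  t = 1.0000: CF_t = 79.000000, DF = 0.940734, PV = 74.317968
  t = 2.0000: CF_t = 79.000000, DF = 0.884980, PV = 69.913422
  t = 3.0000: CF_t = 79.000000, DF = 0.832531, PV = 65.769918
  t = 4.0000: CF_t = 79.000000, DF = 0.783190, PV = 61.871983
  t = 5.0000: CF_t = 79.000000, DF = 0.736773, PV = 58.205064
  t = 6.0000: CF_t = 79.000000, DF = 0.693107, PV = 54.755469
  t = 7.0000: CF_t = 1079.000000, DF = 0.652029, PV = 703.539674
Price P = sum_t PV_t = 1088.373497
First compute Macaulay numerator sum_t t * PV_t:
  t * PV_t at t = 1.0000: 74.317968
  t * PV_t at t = 2.0000: 139.826845
  t * PV_t at t = 3.0000: 197.309753
  t * PV_t at t = 4.0000: 247.487931
  t * PV_t at t = 5.0000: 291.025318
  t * PV_t at t = 6.0000: 328.532815
  t * PV_t at t = 7.0000: 4924.777716
Macaulay duration D = 6203.278346 / 1088.373497 = 5.699586
Modified duration = D / (1 + y/m) = 5.699586 / (1 + 0.063000) = 5.361793


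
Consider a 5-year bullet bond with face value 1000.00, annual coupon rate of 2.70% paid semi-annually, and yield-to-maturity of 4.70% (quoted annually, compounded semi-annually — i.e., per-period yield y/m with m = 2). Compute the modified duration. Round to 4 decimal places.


Answer: Modified duration = 4.5859

Derivation:
Coupon per period c = face * coupon_rate / m = 13.500000
Periods per year m = 2; per-period yield y/m = 0.023500
Number of cashflows N = 10
Cashflows (t years, CF_t, discount factor 1/(1+y/m)^(m*t), PV):
  t = 0.5000: CF_t = 13.500000, DF = 0.977040, PV = 13.190034
  t = 1.0000: CF_t = 13.500000, DF = 0.954606, PV = 12.887185
  t = 1.5000: CF_t = 13.500000, DF = 0.932688, PV = 12.591290
  t = 2.0000: CF_t = 13.500000, DF = 0.911273, PV = 12.302189
  t = 2.5000: CF_t = 13.500000, DF = 0.890350, PV = 12.019725
  t = 3.0000: CF_t = 13.500000, DF = 0.869907, PV = 11.743747
  t = 3.5000: CF_t = 13.500000, DF = 0.849934, PV = 11.474106
  t = 4.0000: CF_t = 13.500000, DF = 0.830419, PV = 11.210655
  t = 4.5000: CF_t = 13.500000, DF = 0.811352, PV = 10.953254
  t = 5.0000: CF_t = 1013.500000, DF = 0.792723, PV = 803.424892
Price P = sum_t PV_t = 911.797076
First compute Macaulay numerator sum_t t * PV_t:
  t * PV_t at t = 0.5000: 6.595017
  t * PV_t at t = 1.0000: 12.887185
  t * PV_t at t = 1.5000: 18.886935
  t * PV_t at t = 2.0000: 24.604377
  t * PV_t at t = 2.5000: 30.049313
  t * PV_t at t = 3.0000: 35.231241
  t * PV_t at t = 3.5000: 40.159369
  t * PV_t at t = 4.0000: 44.842620
  t * PV_t at t = 4.5000: 49.289641
  t * PV_t at t = 5.0000: 4017.124460
Macaulay duration D = 4279.670159 / 911.797076 = 4.693665
Modified duration = D / (1 + y/m) = 4.693665 / (1 + 0.023500) = 4.585897


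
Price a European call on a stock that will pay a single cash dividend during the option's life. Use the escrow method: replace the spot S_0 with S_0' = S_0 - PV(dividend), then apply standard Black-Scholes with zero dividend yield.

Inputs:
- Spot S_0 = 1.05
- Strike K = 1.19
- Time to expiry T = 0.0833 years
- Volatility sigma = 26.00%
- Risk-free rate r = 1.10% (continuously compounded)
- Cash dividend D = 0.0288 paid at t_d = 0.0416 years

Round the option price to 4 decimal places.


Answer: Price = 0.0007

Derivation:
PV(D) = D * exp(-r * t_d) = 0.0288 * 0.99954250 = 0.02878682
S_0' = S_0 - PV(D) = 1.0500 - 0.02878682 = 1.02121318
d1 = (ln(S_0'/K) + (r + sigma^2/2)*T) / (sigma*sqrt(T)) = -1.98866098
d2 = d1 - sigma*sqrt(T) = -2.06370150
exp(-rT) = 0.99908412
N(d1) = 0.02336932; N(d2) = 0.01952301
C = S_0' * N(d1) - K * exp(-rT) * N(d2) = 1.02121318 * 0.02336932 - 1.1900 * 0.99908412 * 0.01952301 = 0.0007


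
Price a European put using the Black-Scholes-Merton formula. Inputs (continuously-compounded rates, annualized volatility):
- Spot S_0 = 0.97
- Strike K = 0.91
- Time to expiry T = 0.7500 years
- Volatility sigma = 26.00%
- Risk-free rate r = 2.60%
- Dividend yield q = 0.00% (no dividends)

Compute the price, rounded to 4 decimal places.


d1 = (ln(S/K) + (r - q + 0.5*sigma^2) * T) / (sigma * sqrt(T)) = 0.48276019
d2 = d1 - sigma * sqrt(T) = 0.25759358
exp(-rT) = 0.98068890; exp(-qT) = 1.00000000
P = K * exp(-rT) * N(-d2) - S_0 * exp(-qT) * N(-d1)
N(-d1) = 0.31463301; N(-d2) = 0.39836029
P = 0.9100 * 0.98068890 * 0.39836029 - 0.9700 * 1.00000000 * 0.31463301 = 0.0503

Answer: Price = 0.0503


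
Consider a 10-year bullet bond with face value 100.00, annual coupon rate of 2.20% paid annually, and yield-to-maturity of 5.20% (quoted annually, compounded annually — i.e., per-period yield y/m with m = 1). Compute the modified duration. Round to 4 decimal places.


Coupon per period c = face * coupon_rate / m = 2.200000
Periods per year m = 1; per-period yield y/m = 0.052000
Number of cashflows N = 10
Cashflows (t years, CF_t, discount factor 1/(1+y/m)^(m*t), PV):
  t = 1.0000: CF_t = 2.200000, DF = 0.950570, PV = 2.091255
  t = 2.0000: CF_t = 2.200000, DF = 0.903584, PV = 1.987885
  t = 3.0000: CF_t = 2.200000, DF = 0.858920, PV = 1.889624
  t = 4.0000: CF_t = 2.200000, DF = 0.816464, PV = 1.796221
  t = 5.0000: CF_t = 2.200000, DF = 0.776106, PV = 1.707434
  t = 6.0000: CF_t = 2.200000, DF = 0.737744, PV = 1.623036
  t = 7.0000: CF_t = 2.200000, DF = 0.701277, PV = 1.542810
  t = 8.0000: CF_t = 2.200000, DF = 0.666613, PV = 1.466550
  t = 9.0000: CF_t = 2.200000, DF = 0.633663, PV = 1.394059
  t = 10.0000: CF_t = 102.200000, DF = 0.602341, PV = 61.559275
Price P = sum_t PV_t = 77.058149
First compute Macaulay numerator sum_t t * PV_t:
  t * PV_t at t = 1.0000: 2.091255
  t * PV_t at t = 2.0000: 3.975769
  t * PV_t at t = 3.0000: 5.668873
  t * PV_t at t = 4.0000: 7.184883
  t * PV_t at t = 5.0000: 8.537171
  t * PV_t at t = 6.0000: 9.738218
  t * PV_t at t = 7.0000: 10.799671
  t * PV_t at t = 8.0000: 11.732397
  t * PV_t at t = 9.0000: 12.546527
  t * PV_t at t = 10.0000: 615.592752
Macaulay duration D = 687.867517 / 77.058149 = 8.926603
Modified duration = D / (1 + y/m) = 8.926603 / (1 + 0.052000) = 8.485364

Answer: Modified duration = 8.4854


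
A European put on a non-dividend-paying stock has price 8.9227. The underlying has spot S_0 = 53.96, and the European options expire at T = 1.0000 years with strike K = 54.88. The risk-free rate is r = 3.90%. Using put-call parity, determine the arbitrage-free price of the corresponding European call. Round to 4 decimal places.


Put-call parity: C - P = S_0 * exp(-qT) - K * exp(-rT).
S_0 * exp(-qT) = 53.9600 * 1.00000000 = 53.96000000
K * exp(-rT) = 54.8800 * 0.96175071 = 52.78087892
C = P + S*exp(-qT) - K*exp(-rT)
C = 8.9227 + 53.96000000 - 52.78087892 = 10.1018

Answer: Call price = 10.1018


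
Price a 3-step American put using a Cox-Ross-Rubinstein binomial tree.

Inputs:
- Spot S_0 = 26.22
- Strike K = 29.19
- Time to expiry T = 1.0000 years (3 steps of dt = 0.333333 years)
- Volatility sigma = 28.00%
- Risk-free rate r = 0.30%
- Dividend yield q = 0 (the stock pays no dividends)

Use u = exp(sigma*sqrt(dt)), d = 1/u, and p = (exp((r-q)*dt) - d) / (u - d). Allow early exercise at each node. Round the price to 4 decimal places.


Answer: Price = V(0,0) = 4.7754

Derivation:
dt = T/N = 0.333333
u = exp(sigma*sqrt(dt)) = 1.175458; d = 1/u = 0.850732
p = (exp((r-q)*dt) - d) / (u - d) = 0.462754
Discount per step: exp(-r*dt) = 0.999000
Stock lattice S(k, i) with i counting down-moves:
  k=0: S(0,0) = 26.2200
  k=1: S(1,0) = 30.8205; S(1,1) = 22.3062
  k=2: S(2,0) = 36.2282; S(2,1) = 26.2200; S(2,2) = 18.9766
  k=3: S(3,0) = 42.5848; S(3,1) = 30.8205; S(3,2) = 22.3062; S(3,3) = 16.1440
Terminal payoffs V(N, i) = max(K - S_T, 0):
  V(3,0) = 0.000000; V(3,1) = 0.000000; V(3,2) = 6.883806; V(3,3) = 13.046003
Backward induction: V(k, i) = exp(-r*dt) * [p * V(k+1, i) + (1-p) * V(k+1, i+1)]; then take max(V_cont, immediate exercise) for American.
  V(2,0) = exp(-r*dt) * [p*0.000000 + (1-p)*0.000000] = 0.000000; exercise = 0.000000; V(2,0) = max -> 0.000000
  V(2,1) = exp(-r*dt) * [p*0.000000 + (1-p)*6.883806] = 3.694599; exercise = 2.970000; V(2,1) = max -> 3.694599
  V(2,2) = exp(-r*dt) * [p*6.883806 + (1-p)*13.046003] = 10.184231; exercise = 10.213406; V(2,2) = max -> 10.213406
  V(1,0) = exp(-r*dt) * [p*0.000000 + (1-p)*3.694599] = 1.982923; exercise = 0.000000; V(1,0) = max -> 1.982923
  V(1,1) = exp(-r*dt) * [p*3.694599 + (1-p)*10.213406] = 7.189606; exercise = 6.883806; V(1,1) = max -> 7.189606
  V(0,0) = exp(-r*dt) * [p*1.982923 + (1-p)*7.189606] = 4.775413; exercise = 2.970000; V(0,0) = max -> 4.775413


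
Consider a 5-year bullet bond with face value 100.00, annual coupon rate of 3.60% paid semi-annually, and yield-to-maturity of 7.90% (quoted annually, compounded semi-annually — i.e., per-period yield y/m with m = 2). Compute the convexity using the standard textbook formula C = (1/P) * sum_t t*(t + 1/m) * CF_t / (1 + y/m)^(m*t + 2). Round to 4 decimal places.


Coupon per period c = face * coupon_rate / m = 1.800000
Periods per year m = 2; per-period yield y/m = 0.039500
Number of cashflows N = 10
Cashflows (t years, CF_t, discount factor 1/(1+y/m)^(m*t), PV):
  t = 0.5000: CF_t = 1.800000, DF = 0.962001, PV = 1.731602
  t = 1.0000: CF_t = 1.800000, DF = 0.925446, PV = 1.665803
  t = 1.5000: CF_t = 1.800000, DF = 0.890280, PV = 1.602504
  t = 2.0000: CF_t = 1.800000, DF = 0.856450, PV = 1.541610
  t = 2.5000: CF_t = 1.800000, DF = 0.823906, PV = 1.483030
  t = 3.0000: CF_t = 1.800000, DF = 0.792598, PV = 1.426677
  t = 3.5000: CF_t = 1.800000, DF = 0.762480, PV = 1.372464
  t = 4.0000: CF_t = 1.800000, DF = 0.733507, PV = 1.320312
  t = 4.5000: CF_t = 1.800000, DF = 0.705634, PV = 1.270141
  t = 5.0000: CF_t = 101.800000, DF = 0.678821, PV = 69.103945
Price P = sum_t PV_t = 82.518088
Convexity numerator sum_t t*(t + 1/m) * CF_t / (1+y/m)^(m*t + 2):
  t = 0.5000: term = 0.801252
  t = 1.0000: term = 2.312415
  t = 1.5000: term = 4.449091
  t = 2.0000: term = 7.133383
  t = 2.5000: term = 10.293482
  t = 3.0000: term = 13.863276
  t = 3.5000: term = 17.781979
  t = 4.0000: term = 21.993790
  t = 4.5000: term = 26.447559
  t = 5.0000: term = 1758.678879
Convexity = (1/P) * sum = 1863.755105 / 82.518088 = 22.586019

Answer: Convexity = 22.5860


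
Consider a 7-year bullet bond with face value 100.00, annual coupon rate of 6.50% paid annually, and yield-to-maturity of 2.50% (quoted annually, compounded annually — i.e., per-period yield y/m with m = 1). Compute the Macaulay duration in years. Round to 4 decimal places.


Coupon per period c = face * coupon_rate / m = 6.500000
Periods per year m = 1; per-period yield y/m = 0.025000
Number of cashflows N = 7
Cashflows (t years, CF_t, discount factor 1/(1+y/m)^(m*t), PV):
  t = 1.0000: CF_t = 6.500000, DF = 0.975610, PV = 6.341463
  t = 2.0000: CF_t = 6.500000, DF = 0.951814, PV = 6.186794
  t = 3.0000: CF_t = 6.500000, DF = 0.928599, PV = 6.035896
  t = 4.0000: CF_t = 6.500000, DF = 0.905951, PV = 5.888679
  t = 5.0000: CF_t = 6.500000, DF = 0.883854, PV = 5.745053
  t = 6.0000: CF_t = 6.500000, DF = 0.862297, PV = 5.604930
  t = 7.0000: CF_t = 106.500000, DF = 0.841265, PV = 89.594748
Price P = sum_t PV_t = 125.397562
Macaulay numerator sum_t t * PV_t:
  t * PV_t at t = 1.0000: 6.341463
  t * PV_t at t = 2.0000: 12.373587
  t * PV_t at t = 3.0000: 18.107689
  t * PV_t at t = 4.0000: 23.554717
  t * PV_t at t = 5.0000: 28.725264
  t * PV_t at t = 6.0000: 33.629578
  t * PV_t at t = 7.0000: 627.163233
Macaulay duration D = (sum_t t * PV_t) / P = 749.895531 / 125.397562 = 5.980144

Answer: Macaulay duration = 5.9801 years


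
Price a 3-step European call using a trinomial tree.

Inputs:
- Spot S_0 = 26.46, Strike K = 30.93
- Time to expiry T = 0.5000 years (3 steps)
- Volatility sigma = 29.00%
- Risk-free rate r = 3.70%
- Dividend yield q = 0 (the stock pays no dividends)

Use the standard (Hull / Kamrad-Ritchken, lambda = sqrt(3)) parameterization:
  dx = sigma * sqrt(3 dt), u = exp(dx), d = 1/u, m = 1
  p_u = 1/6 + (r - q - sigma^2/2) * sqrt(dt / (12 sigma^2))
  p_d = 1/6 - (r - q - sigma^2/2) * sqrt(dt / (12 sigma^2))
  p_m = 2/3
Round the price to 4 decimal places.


dt = T/N = 0.166667; dx = sigma*sqrt(3*dt) = 0.205061
u = exp(dx) = 1.227600; d = 1/u = 0.814598
p_u = 0.164614, p_m = 0.666667, p_d = 0.168719
Discount per step: exp(-r*dt) = 0.993852
Stock lattice S(k, j) with j the centered position index:
  k=0: S(0,+0) = 26.4600
  k=1: S(1,-1) = 21.5543; S(1,+0) = 26.4600; S(1,+1) = 32.4823
  k=2: S(2,-2) = 17.5580; S(2,-1) = 21.5543; S(2,+0) = 26.4600; S(2,+1) = 32.4823; S(2,+2) = 39.8753
  k=3: S(3,-3) = 14.3027; S(3,-2) = 17.5580; S(3,-1) = 21.5543; S(3,+0) = 26.4600; S(3,+1) = 32.4823; S(3,+2) = 39.8753; S(3,+3) = 48.9509
Terminal payoffs V(N, j) = max(S_T - K, 0):
  V(3,-3) = 0.000000; V(3,-2) = 0.000000; V(3,-1) = 0.000000; V(3,+0) = 0.000000; V(3,+1) = 1.552293; V(3,+2) = 8.945260; V(3,+3) = 18.020866
Backward induction: V(k, j) = exp(-r*dt) * [p_u * V(k+1, j+1) + p_m * V(k+1, j) + p_d * V(k+1, j-1)]
  V(2,-2) = exp(-r*dt) * [p_u*0.000000 + p_m*0.000000 + p_d*0.000000] = 0.000000
  V(2,-1) = exp(-r*dt) * [p_u*0.000000 + p_m*0.000000 + p_d*0.000000] = 0.000000
  V(2,+0) = exp(-r*dt) * [p_u*1.552293 + p_m*0.000000 + p_d*0.000000] = 0.253959
  V(2,+1) = exp(-r*dt) * [p_u*8.945260 + p_m*1.552293 + p_d*0.000000] = 2.491967
  V(2,+2) = exp(-r*dt) * [p_u*18.020866 + p_m*8.945260 + p_d*1.552293] = 9.135394
  V(1,-1) = exp(-r*dt) * [p_u*0.253959 + p_m*0.000000 + p_d*0.000000] = 0.041548
  V(1,+0) = exp(-r*dt) * [p_u*2.491967 + p_m*0.253959 + p_d*0.000000] = 0.575957
  V(1,+1) = exp(-r*dt) * [p_u*9.135394 + p_m*2.491967 + p_d*0.253959] = 3.188255
  V(0,+0) = exp(-r*dt) * [p_u*3.188255 + p_m*0.575957 + p_d*0.041548] = 0.910184

Answer: Price = V(0,0) = 0.9102


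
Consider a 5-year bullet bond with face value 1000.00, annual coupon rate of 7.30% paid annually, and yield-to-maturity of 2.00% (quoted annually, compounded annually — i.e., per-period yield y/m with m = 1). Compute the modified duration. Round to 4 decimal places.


Coupon per period c = face * coupon_rate / m = 73.000000
Periods per year m = 1; per-period yield y/m = 0.020000
Number of cashflows N = 5
Cashflows (t years, CF_t, discount factor 1/(1+y/m)^(m*t), PV):
  t = 1.0000: CF_t = 73.000000, DF = 0.980392, PV = 71.568627
  t = 2.0000: CF_t = 73.000000, DF = 0.961169, PV = 70.165321
  t = 3.0000: CF_t = 73.000000, DF = 0.942322, PV = 68.789530
  t = 4.0000: CF_t = 73.000000, DF = 0.923845, PV = 67.440716
  t = 5.0000: CF_t = 1073.000000, DF = 0.905731, PV = 971.849159
Price P = sum_t PV_t = 1249.813354
First compute Macaulay numerator sum_t t * PV_t:
  t * PV_t at t = 1.0000: 71.568627
  t * PV_t at t = 2.0000: 140.330642
  t * PV_t at t = 3.0000: 206.368591
  t * PV_t at t = 4.0000: 269.762864
  t * PV_t at t = 5.0000: 4859.245795
Macaulay duration D = 5547.276520 / 1249.813354 = 4.438484
Modified duration = D / (1 + y/m) = 4.438484 / (1 + 0.020000) = 4.351455

Answer: Modified duration = 4.3515


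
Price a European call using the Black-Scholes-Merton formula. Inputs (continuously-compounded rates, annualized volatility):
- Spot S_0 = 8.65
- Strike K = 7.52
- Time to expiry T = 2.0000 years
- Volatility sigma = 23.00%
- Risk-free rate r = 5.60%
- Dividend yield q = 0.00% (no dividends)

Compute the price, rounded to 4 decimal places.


d1 = (ln(S/K) + (r - q + 0.5*sigma^2) * T) / (sigma * sqrt(T)) = 0.93735668
d2 = d1 - sigma * sqrt(T) = 0.61208756
exp(-rT) = 0.89404426; exp(-qT) = 1.00000000
C = S_0 * exp(-qT) * N(d1) - K * exp(-rT) * N(d2)
N(d1) = 0.82571244; N(d2) = 0.72976009
C = 8.6500 * 1.00000000 * 0.82571244 - 7.5200 * 0.89404426 * 0.72976009 = 2.2361

Answer: Price = 2.2361


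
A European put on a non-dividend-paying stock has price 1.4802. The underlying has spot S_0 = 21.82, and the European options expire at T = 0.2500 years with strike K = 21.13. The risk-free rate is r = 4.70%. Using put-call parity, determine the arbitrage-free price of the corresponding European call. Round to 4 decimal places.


Put-call parity: C - P = S_0 * exp(-qT) - K * exp(-rT).
S_0 * exp(-qT) = 21.8200 * 1.00000000 = 21.82000000
K * exp(-rT) = 21.1300 * 0.98831876 = 20.88317543
C = P + S*exp(-qT) - K*exp(-rT)
C = 1.4802 + 21.82000000 - 20.88317543 = 2.4170

Answer: Call price = 2.4170


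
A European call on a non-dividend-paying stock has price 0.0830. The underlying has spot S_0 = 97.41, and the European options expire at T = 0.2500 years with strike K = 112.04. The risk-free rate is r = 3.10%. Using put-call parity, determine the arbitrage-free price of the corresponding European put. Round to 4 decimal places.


Put-call parity: C - P = S_0 * exp(-qT) - K * exp(-rT).
S_0 * exp(-qT) = 97.4100 * 1.00000000 = 97.41000000
K * exp(-rT) = 112.0400 * 0.99227995 = 111.17504603
P = C - S*exp(-qT) + K*exp(-rT)
P = 0.0830 - 97.41000000 + 111.17504603 = 13.8480

Answer: Put price = 13.8480


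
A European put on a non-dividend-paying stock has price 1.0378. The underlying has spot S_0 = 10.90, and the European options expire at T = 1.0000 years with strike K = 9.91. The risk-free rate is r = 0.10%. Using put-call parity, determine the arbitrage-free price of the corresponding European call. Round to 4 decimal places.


Put-call parity: C - P = S_0 * exp(-qT) - K * exp(-rT).
S_0 * exp(-qT) = 10.9000 * 1.00000000 = 10.90000000
K * exp(-rT) = 9.9100 * 0.99900050 = 9.90009495
C = P + S*exp(-qT) - K*exp(-rT)
C = 1.0378 + 10.90000000 - 9.90009495 = 2.0377

Answer: Call price = 2.0377


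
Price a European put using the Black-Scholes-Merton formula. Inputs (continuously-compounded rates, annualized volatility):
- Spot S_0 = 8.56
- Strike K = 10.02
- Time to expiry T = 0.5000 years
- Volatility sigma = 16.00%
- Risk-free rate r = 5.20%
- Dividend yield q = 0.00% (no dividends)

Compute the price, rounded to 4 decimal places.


d1 = (ln(S/K) + (r - q + 0.5*sigma^2) * T) / (sigma * sqrt(T)) = -1.10558713
d2 = d1 - sigma * sqrt(T) = -1.21872422
exp(-rT) = 0.97433509; exp(-qT) = 1.00000000
P = K * exp(-rT) * N(-d2) - S_0 * exp(-qT) * N(-d1)
N(-d1) = 0.86554737; N(-d2) = 0.88852556
P = 10.0200 * 0.97433509 * 0.88852556 - 8.5600 * 1.00000000 * 0.86554737 = 1.2654

Answer: Price = 1.2654


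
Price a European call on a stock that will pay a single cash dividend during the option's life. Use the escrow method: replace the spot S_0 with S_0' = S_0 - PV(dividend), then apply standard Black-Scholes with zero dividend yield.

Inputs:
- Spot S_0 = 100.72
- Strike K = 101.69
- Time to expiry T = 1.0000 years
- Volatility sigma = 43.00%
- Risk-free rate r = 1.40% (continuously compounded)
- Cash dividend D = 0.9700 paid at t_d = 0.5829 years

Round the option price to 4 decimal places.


PV(D) = D * exp(-r * t_d) = 0.9700 * 0.99187261 = 0.96211643
S_0' = S_0 - PV(D) = 100.7200 - 0.96211643 = 99.75788357
d1 = (ln(S_0'/K) + (r + sigma^2/2)*T) / (sigma*sqrt(T)) = 0.20294678
d2 = d1 - sigma*sqrt(T) = -0.22705322
exp(-rT) = 0.98609754
N(d1) = 0.58041169; N(d2) = 0.41019118
C = S_0' * N(d1) - K * exp(-rT) * N(d2) = 99.75788357 * 0.58041169 - 101.6900 * 0.98609754 * 0.41019118 = 16.7682

Answer: Price = 16.7682


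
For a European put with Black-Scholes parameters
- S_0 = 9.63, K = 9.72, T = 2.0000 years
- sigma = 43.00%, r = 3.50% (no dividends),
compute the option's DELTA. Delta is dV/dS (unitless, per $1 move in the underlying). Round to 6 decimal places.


d1 = 0.4038691479; d2 = -0.2042426839
phi(d1) = 0.3676978722; exp(-qT) = 1.0000000000; exp(-rT) = 0.9323938199
N(-d1) = 0.3431544724
Delta = -exp(-qT) * N(-d1) = -1.0000000000 * 0.3431544724 = -0.343154

Answer: Delta = -0.343154


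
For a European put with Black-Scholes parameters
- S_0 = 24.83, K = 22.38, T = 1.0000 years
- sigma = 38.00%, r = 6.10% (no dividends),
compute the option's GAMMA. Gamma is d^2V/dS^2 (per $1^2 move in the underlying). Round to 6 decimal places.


d1 = 0.6239076227; d2 = 0.2439076227
phi(d1) = 0.3283848964; exp(-qT) = 1.0000000000; exp(-rT) = 0.9408232398
Gamma = exp(-qT) * phi(d1) / (S * sigma * sqrt(T)) = 1.0000000000 * 0.3283848964 / (24.8300 * 0.3800 * 1.0000000000) = 0.034803

Answer: Gamma = 0.034803


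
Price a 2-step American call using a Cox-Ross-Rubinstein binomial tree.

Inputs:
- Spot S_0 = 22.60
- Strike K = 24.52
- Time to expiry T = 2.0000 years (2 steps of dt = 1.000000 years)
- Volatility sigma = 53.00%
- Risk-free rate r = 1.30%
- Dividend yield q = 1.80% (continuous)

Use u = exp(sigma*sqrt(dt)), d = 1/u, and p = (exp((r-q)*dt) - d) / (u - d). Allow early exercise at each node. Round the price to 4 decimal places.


Answer: Price = V(0,0) = 5.3144

Derivation:
dt = T/N = 1.000000
u = exp(sigma*sqrt(dt)) = 1.698932; d = 1/u = 0.588605
p = (exp((r-q)*dt) - d) / (u - d) = 0.366025
Discount per step: exp(-r*dt) = 0.987084
Stock lattice S(k, i) with i counting down-moves:
  k=0: S(0,0) = 22.6000
  k=1: S(1,0) = 38.3959; S(1,1) = 13.3025
  k=2: S(2,0) = 65.2320; S(2,1) = 22.6000; S(2,2) = 7.8299
Terminal payoffs V(N, i) = max(S_T - K, 0):
  V(2,0) = 40.711984; V(2,1) = 0.000000; V(2,2) = 0.000000
Backward induction: V(k, i) = exp(-r*dt) * [p * V(k+1, i) + (1-p) * V(k+1, i+1)]; then take max(V_cont, immediate exercise) for American.
  V(1,0) = exp(-r*dt) * [p*40.711984 + (1-p)*0.000000] = 14.709135; exercise = 13.875870; V(1,0) = max -> 14.709135
  V(1,1) = exp(-r*dt) * [p*0.000000 + (1-p)*0.000000] = 0.000000; exercise = 0.000000; V(1,1) = max -> 0.000000
  V(0,0) = exp(-r*dt) * [p*14.709135 + (1-p)*0.000000] = 5.314373; exercise = 0.000000; V(0,0) = max -> 5.314373
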